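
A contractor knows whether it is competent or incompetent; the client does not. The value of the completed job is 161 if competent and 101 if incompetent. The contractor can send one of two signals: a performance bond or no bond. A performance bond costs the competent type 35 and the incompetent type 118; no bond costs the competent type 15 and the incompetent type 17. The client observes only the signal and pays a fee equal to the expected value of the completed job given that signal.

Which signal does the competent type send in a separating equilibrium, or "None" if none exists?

bond

Try competent → bond, incompetent → no bond:
  Under separation the client infers type exactly: bond → competent (pays 161), no bond → incompetent (pays 101).
  Competent: bond gives 161 − 35 = 126; no bond gives 101 − 15 = 86. No deviation. ✓
  Incompetent: no bond gives 101 − 17 = 84; bond gives 161 − 118 = 43. No deviation. ✓
Both hold — the competent type sends bond.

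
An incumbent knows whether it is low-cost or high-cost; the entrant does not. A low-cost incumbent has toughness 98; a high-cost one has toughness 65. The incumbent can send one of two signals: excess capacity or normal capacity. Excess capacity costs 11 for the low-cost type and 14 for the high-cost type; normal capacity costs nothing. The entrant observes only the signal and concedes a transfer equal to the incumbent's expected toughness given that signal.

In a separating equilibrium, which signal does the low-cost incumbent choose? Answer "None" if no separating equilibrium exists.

Try low-cost → excess capacity, high-cost → normal capacity:
  Under separation the entrant infers type exactly: excess capacity → low-cost (pays 98), normal capacity → high-cost (pays 65).
  Low-cost: excess capacity gives 98 − 11 = 87; normal capacity gives 65 − 0 = 65. No deviation. ✓
  High-cost: normal capacity gives 65 − 0 = 65; excess capacity gives 98 − 14 = 84. Would deviate. ✗
Try low-cost → normal capacity, high-cost → excess capacity:
  Under separation the entrant infers type exactly: normal capacity → low-cost (pays 98), excess capacity → high-cost (pays 65).
  Low-cost: normal capacity gives 98 − 0 = 98; excess capacity gives 65 − 11 = 54. No deviation. ✓
  High-cost: excess capacity gives 65 − 14 = 51; normal capacity gives 98 − 0 = 98. Would deviate. ✗
Neither assignment is incentive-compatible.

None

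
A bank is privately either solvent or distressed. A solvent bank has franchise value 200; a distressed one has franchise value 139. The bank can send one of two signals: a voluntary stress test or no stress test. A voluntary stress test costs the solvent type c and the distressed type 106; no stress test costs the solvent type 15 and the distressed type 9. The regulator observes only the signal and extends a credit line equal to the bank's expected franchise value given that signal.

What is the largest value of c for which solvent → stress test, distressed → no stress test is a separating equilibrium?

76

Under separation: stress test → solvent (pays 200); no stress test → distressed (pays 139).
Distressed: 139 − 9 = 130 ≥ 200 − 106 = 94. Holds regardless of c. ✓
Solvent: 200 − c ≥ 139 − 15, so c ≤ 200 − 124 = 76.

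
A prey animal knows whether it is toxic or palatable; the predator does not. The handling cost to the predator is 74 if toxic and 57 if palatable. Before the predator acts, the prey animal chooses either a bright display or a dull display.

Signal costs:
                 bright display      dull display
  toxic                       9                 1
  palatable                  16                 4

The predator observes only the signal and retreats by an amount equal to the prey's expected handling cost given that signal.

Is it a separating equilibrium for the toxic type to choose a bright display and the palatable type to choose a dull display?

No

Under separation the predator infers type exactly: bright display → toxic (pays 74), dull display → palatable (pays 57).
Toxic: bright display gives 74 − 9 = 65; dull display gives 57 − 1 = 56. No deviation. ✓
Palatable: dull display gives 57 − 4 = 53; bright display gives 74 − 16 = 58. Would deviate. ✗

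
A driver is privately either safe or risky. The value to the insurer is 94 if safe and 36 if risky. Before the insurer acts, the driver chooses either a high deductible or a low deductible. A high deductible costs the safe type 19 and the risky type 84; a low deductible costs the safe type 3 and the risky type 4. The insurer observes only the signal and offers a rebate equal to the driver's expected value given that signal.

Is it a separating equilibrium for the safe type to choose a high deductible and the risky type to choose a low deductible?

Under separation the insurer infers type exactly: high deductible → safe (pays 94), low deductible → risky (pays 36).
Safe: high deductible gives 94 − 19 = 75; low deductible gives 36 − 3 = 33. No deviation. ✓
Risky: low deductible gives 36 − 4 = 32; high deductible gives 94 − 84 = 10. No deviation. ✓
Neither type gains from mimicking the other.

Yes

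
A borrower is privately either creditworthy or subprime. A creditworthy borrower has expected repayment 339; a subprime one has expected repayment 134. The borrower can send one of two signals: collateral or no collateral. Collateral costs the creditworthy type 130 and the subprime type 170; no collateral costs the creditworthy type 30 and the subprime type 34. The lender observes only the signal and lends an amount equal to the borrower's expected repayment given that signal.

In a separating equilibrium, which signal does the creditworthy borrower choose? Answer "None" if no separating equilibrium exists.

None

Try creditworthy → collateral, subprime → no collateral:
  If types separate, collateral earns payment 339 and no collateral earns 134.
  Creditworthy: collateral gives 339 − 130 = 209; no collateral gives 134 − 30 = 104. No deviation. ✓
  Subprime: no collateral gives 134 − 34 = 100; collateral gives 339 − 170 = 169. Would deviate. ✗
Try creditworthy → no collateral, subprime → collateral:
  If types separate, no collateral earns payment 339 and collateral earns 134.
  Creditworthy: no collateral gives 339 − 30 = 309; collateral gives 134 − 130 = 4. No deviation. ✓
  Subprime: collateral gives 134 − 170 = -36; no collateral gives 339 − 34 = 305. Would deviate. ✗
Neither assignment is incentive-compatible.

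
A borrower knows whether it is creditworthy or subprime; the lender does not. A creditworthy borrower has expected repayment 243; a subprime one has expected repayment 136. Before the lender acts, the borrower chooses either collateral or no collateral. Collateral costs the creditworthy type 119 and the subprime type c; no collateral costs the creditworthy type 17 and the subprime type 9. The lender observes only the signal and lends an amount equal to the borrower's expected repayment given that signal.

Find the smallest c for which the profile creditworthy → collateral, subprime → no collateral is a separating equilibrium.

Under separation: collateral → creditworthy (pays 243); no collateral → subprime (pays 136).
Creditworthy: 243 − 119 = 124 ≥ 136 − 17 = 119. Holds regardless of c. ✓
Subprime: 136 − 9 ≥ 243 − c, so c ≥ 243 − 127 = 116.

116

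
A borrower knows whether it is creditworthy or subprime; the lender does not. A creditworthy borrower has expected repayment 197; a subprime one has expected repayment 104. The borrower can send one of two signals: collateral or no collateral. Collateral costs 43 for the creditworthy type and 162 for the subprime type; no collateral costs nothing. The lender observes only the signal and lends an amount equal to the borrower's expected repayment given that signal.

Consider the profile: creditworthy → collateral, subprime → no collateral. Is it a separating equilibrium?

Under separation the lender infers type exactly: collateral → creditworthy (pays 197), no collateral → subprime (pays 104).
Creditworthy: collateral gives 197 − 43 = 154; no collateral gives 104 − 0 = 104. No deviation. ✓
Subprime: no collateral gives 104 − 0 = 104; collateral gives 197 − 162 = 35. No deviation. ✓
Both incentive constraints hold.

Yes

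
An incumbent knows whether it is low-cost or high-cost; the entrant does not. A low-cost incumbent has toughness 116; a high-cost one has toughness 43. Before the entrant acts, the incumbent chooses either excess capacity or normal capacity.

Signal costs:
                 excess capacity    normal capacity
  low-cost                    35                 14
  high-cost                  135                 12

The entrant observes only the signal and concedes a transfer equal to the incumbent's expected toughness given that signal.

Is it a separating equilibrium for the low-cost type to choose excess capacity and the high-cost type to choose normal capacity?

Under separation the entrant infers type exactly: excess capacity → low-cost (pays 116), normal capacity → high-cost (pays 43).
Low-cost: excess capacity gives 116 − 35 = 81; normal capacity gives 43 − 14 = 29. No deviation. ✓
High-cost: normal capacity gives 43 − 12 = 31; excess capacity gives 116 − 135 = -19. No deviation. ✓
Neither type gains from mimicking the other.

Yes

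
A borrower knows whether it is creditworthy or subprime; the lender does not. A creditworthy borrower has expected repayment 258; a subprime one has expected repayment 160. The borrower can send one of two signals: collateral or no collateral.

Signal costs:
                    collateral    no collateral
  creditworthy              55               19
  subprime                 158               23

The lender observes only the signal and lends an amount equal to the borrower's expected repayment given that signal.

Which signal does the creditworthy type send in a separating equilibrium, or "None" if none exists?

Try creditworthy → collateral, subprime → no collateral:
  Under separation the lender infers type exactly: collateral → creditworthy (pays 258), no collateral → subprime (pays 160).
  Creditworthy: collateral gives 258 − 55 = 203; no collateral gives 160 − 19 = 141. No deviation. ✓
  Subprime: no collateral gives 160 − 23 = 137; collateral gives 258 − 158 = 100. No deviation. ✓
Both hold — the creditworthy type sends collateral.

collateral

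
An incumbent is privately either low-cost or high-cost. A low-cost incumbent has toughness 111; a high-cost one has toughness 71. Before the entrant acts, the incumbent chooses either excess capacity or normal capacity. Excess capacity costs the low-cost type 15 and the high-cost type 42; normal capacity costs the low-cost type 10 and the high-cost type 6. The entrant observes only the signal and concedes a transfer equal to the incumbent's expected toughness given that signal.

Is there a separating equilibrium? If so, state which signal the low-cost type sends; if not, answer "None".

None

Try low-cost → excess capacity, high-cost → normal capacity:
  If types separate, excess capacity earns payment 111 and normal capacity earns 71.
  Low-cost: excess capacity gives 111 − 15 = 96; normal capacity gives 71 − 10 = 61. No deviation. ✓
  High-cost: normal capacity gives 71 − 6 = 65; excess capacity gives 111 − 42 = 69. Would deviate. ✗
Try low-cost → normal capacity, high-cost → excess capacity:
  If types separate, normal capacity earns payment 111 and excess capacity earns 71.
  Low-cost: normal capacity gives 111 − 10 = 101; excess capacity gives 71 − 15 = 56. No deviation. ✓
  High-cost: excess capacity gives 71 − 42 = 29; normal capacity gives 111 − 6 = 105. Would deviate. ✗
Neither assignment is incentive-compatible.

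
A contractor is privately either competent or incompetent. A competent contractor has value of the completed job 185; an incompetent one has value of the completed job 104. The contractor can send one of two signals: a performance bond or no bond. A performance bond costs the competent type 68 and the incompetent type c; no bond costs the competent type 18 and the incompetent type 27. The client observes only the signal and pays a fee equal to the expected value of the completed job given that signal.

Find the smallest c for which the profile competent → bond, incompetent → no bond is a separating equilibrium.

Under separation: bond → competent (pays 185); no bond → incompetent (pays 104).
Competent: 185 − 68 = 117 ≥ 104 − 18 = 86. Holds regardless of c. ✓
Incompetent: 104 − 27 ≥ 185 − c, so c ≥ 185 − 77 = 108.

108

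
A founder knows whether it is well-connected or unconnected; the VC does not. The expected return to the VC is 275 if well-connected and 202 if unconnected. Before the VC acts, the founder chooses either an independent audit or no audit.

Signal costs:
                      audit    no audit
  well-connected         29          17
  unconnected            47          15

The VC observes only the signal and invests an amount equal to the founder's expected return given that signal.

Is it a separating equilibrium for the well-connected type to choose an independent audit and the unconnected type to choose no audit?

If types separate, audit earns payment 275 and no audit earns 202.
Well-connected: audit gives 275 − 29 = 246; no audit gives 202 − 17 = 185. No deviation. ✓
Unconnected: no audit gives 202 − 15 = 187; audit gives 275 − 47 = 228. Would deviate. ✗

No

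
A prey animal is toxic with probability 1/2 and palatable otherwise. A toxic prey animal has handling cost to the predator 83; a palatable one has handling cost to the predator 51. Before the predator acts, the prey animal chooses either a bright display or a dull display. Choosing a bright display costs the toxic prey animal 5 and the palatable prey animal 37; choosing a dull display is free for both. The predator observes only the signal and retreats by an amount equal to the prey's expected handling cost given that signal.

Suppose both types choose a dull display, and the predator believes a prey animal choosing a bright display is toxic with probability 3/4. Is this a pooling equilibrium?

At the pooled signal (dull display) the predator holds the prior 1/2 and pays 1/2·83 + 1/2·51 = 67. Off-path (bright display) belief 3/4 gives 3/4·83 + 1/4·51 = 75.
Toxic: dull display gives 67 − 0 = 67; bright display gives 75 − 5 = 70. Deviates. ✗
Palatable: dull display gives 67 − 0 = 67; bright display gives 75 − 37 = 38. Stays. ✓

No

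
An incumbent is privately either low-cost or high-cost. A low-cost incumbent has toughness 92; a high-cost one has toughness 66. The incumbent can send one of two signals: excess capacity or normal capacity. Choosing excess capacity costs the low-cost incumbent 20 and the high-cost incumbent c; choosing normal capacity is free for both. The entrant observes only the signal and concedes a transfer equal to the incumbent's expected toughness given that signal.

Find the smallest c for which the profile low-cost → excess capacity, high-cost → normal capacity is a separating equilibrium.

Under separation: excess capacity → low-cost (pays 92); normal capacity → high-cost (pays 66).
Low-cost: 92 − 20 = 72 ≥ 66 − 0 = 66. Holds regardless of c. ✓
High-cost: 66 − 0 ≥ 92 − c, so c ≥ 92 − 66 = 26.

26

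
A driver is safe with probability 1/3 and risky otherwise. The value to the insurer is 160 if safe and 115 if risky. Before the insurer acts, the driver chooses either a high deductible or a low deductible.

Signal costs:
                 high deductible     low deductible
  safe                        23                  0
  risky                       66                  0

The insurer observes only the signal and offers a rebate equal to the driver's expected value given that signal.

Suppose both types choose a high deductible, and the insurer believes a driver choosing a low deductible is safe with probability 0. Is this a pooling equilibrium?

On the equilibrium path (high deductible) the insurer holds the prior 1/3 and pays 1/3·160 + 2/3·115 = 130. Off-path (low deductible) belief 0 gives 0·160 + 1·115 = 115.
Safe: high deductible gives 130 − 23 = 107; low deductible gives 115 − 0 = 115. Deviates. ✗
Risky: high deductible gives 130 − 66 = 64; low deductible gives 115 − 0 = 115. Deviates. ✗

No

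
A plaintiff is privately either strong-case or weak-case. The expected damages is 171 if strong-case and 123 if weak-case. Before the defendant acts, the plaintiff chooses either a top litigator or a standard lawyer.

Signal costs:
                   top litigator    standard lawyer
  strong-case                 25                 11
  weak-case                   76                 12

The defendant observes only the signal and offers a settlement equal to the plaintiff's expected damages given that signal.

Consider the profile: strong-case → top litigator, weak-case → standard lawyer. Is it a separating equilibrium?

Under separation the defendant infers type exactly: top litigator → strong-case (pays 171), standard lawyer → weak-case (pays 123).
Strong-case: top litigator gives 171 − 25 = 146; standard lawyer gives 123 − 11 = 112. No deviation. ✓
Weak-case: standard lawyer gives 123 − 12 = 111; top litigator gives 171 − 76 = 95. No deviation. ✓
Neither type gains from mimicking the other.

Yes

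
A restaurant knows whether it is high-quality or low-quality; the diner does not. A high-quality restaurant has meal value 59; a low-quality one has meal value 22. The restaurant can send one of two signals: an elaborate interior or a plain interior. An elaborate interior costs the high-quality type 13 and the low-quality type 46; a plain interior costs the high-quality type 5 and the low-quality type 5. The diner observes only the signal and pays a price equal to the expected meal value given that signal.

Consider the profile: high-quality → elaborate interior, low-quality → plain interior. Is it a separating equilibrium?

Yes

If types separate, elaborate interior earns payment 59 and plain interior earns 22.
High-quality: elaborate interior gives 59 − 13 = 46; plain interior gives 22 − 5 = 17. No deviation. ✓
Low-quality: plain interior gives 22 − 5 = 17; elaborate interior gives 59 − 46 = 13. No deviation. ✓
Both incentive constraints hold.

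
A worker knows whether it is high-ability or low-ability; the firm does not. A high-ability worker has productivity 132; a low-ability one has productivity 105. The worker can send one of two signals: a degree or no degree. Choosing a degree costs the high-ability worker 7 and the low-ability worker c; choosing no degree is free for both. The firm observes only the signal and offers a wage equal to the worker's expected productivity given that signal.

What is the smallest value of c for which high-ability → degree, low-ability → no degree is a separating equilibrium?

27

Under separation: degree → high-ability (pays 132); no degree → low-ability (pays 105).
High-ability: 132 − 7 = 125 ≥ 105 − 0 = 105. Holds regardless of c. ✓
Low-ability: 105 − 0 ≥ 132 − c, so c ≥ 132 − 105 = 27.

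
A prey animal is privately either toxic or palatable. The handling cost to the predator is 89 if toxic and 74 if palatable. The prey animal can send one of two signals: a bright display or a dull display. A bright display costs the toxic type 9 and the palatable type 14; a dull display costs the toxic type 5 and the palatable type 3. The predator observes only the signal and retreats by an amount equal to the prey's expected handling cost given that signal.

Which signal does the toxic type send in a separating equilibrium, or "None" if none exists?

None

Try toxic → bright display, palatable → dull display:
  If types separate, bright display earns payment 89 and dull display earns 74.
  Toxic: bright display gives 89 − 9 = 80; dull display gives 74 − 5 = 69. No deviation. ✓
  Palatable: dull display gives 74 − 3 = 71; bright display gives 89 − 14 = 75. Would deviate. ✗
Try toxic → dull display, palatable → bright display:
  If types separate, dull display earns payment 89 and bright display earns 74.
  Toxic: dull display gives 89 − 5 = 84; bright display gives 74 − 9 = 65. No deviation. ✓
  Palatable: bright display gives 74 − 14 = 60; dull display gives 89 − 3 = 86. Would deviate. ✗
Neither assignment is incentive-compatible.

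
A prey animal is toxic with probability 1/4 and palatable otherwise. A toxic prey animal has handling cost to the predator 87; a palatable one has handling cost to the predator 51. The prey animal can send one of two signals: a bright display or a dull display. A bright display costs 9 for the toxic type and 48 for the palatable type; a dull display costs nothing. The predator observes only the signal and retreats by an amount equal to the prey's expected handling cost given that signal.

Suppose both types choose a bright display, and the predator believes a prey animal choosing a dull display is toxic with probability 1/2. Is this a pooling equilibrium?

At the pooled signal (bright display) the predator holds the prior 1/4 and pays 1/4·87 + 3/4·51 = 60. Off-path (dull display) belief 1/2 gives 1/2·87 + 1/2·51 = 69.
Toxic: bright display gives 60 − 9 = 51; dull display gives 69 − 0 = 69. Deviates. ✗
Palatable: bright display gives 60 − 48 = 12; dull display gives 69 − 0 = 69. Deviates. ✗

No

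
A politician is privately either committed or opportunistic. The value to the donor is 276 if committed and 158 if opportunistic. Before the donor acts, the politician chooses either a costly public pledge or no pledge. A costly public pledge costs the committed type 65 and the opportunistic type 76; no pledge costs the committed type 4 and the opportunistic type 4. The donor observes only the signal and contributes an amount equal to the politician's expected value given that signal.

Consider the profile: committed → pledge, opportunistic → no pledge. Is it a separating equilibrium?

No

If types separate, pledge earns payment 276 and no pledge earns 158.
Committed: pledge gives 276 − 65 = 211; no pledge gives 158 − 4 = 154. No deviation. ✓
Opportunistic: no pledge gives 158 − 4 = 154; pledge gives 276 − 76 = 200. Would deviate. ✗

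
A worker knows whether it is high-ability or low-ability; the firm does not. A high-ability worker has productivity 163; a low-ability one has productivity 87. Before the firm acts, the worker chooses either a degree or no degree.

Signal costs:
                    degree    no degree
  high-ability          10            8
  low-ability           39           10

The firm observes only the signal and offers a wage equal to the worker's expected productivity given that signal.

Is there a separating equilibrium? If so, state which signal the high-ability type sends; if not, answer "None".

Try high-ability → degree, low-ability → no degree:
  If types separate, degree earns payment 163 and no degree earns 87.
  High-ability: degree gives 163 − 10 = 153; no degree gives 87 − 8 = 79. No deviation. ✓
  Low-ability: no degree gives 87 − 10 = 77; degree gives 163 − 39 = 124. Would deviate. ✗
Try high-ability → no degree, low-ability → degree:
  If types separate, no degree earns payment 163 and degree earns 87.
  High-ability: no degree gives 163 − 8 = 155; degree gives 87 − 10 = 77. No deviation. ✓
  Low-ability: degree gives 87 − 39 = 48; no degree gives 163 − 10 = 153. Would deviate. ✗
Neither assignment is incentive-compatible.

None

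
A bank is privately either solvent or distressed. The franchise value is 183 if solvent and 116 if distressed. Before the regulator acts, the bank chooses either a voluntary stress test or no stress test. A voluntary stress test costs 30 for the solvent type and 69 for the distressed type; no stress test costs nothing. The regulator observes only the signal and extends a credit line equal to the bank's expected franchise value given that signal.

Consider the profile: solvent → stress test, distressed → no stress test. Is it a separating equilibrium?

Under separation the regulator infers type exactly: stress test → solvent (pays 183), no stress test → distressed (pays 116).
Solvent: stress test gives 183 − 30 = 153; no stress test gives 116 − 0 = 116. No deviation. ✓
Distressed: no stress test gives 116 − 0 = 116; stress test gives 183 − 69 = 114. No deviation. ✓
Neither type gains from mimicking the other.

Yes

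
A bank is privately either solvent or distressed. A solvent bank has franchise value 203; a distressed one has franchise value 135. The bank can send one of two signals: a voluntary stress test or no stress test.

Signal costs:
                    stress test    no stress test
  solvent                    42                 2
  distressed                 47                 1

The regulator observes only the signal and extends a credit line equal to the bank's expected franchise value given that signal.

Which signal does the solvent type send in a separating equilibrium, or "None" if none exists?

Try solvent → stress test, distressed → no stress test:
  If types separate, stress test earns payment 203 and no stress test earns 135.
  Solvent: stress test gives 203 − 42 = 161; no stress test gives 135 − 2 = 133. No deviation. ✓
  Distressed: no stress test gives 135 − 1 = 134; stress test gives 203 − 47 = 156. Would deviate. ✗
Try solvent → no stress test, distressed → stress test:
  If types separate, no stress test earns payment 203 and stress test earns 135.
  Solvent: no stress test gives 203 − 2 = 201; stress test gives 135 − 42 = 93. No deviation. ✓
  Distressed: stress test gives 135 − 47 = 88; no stress test gives 203 − 1 = 202. Would deviate. ✗
Neither assignment is incentive-compatible.

None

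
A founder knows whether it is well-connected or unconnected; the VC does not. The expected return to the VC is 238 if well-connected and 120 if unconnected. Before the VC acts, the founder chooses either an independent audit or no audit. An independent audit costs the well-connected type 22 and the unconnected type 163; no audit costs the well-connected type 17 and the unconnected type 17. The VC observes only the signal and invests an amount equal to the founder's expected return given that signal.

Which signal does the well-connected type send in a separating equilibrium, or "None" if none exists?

Try well-connected → audit, unconnected → no audit:
  Under separation the VC infers type exactly: audit → well-connected (pays 238), no audit → unconnected (pays 120).
  Well-connected: audit gives 238 − 22 = 216; no audit gives 120 − 17 = 103. No deviation. ✓
  Unconnected: no audit gives 120 − 17 = 103; audit gives 238 − 163 = 75. No deviation. ✓
Both hold — the well-connected type sends audit.

audit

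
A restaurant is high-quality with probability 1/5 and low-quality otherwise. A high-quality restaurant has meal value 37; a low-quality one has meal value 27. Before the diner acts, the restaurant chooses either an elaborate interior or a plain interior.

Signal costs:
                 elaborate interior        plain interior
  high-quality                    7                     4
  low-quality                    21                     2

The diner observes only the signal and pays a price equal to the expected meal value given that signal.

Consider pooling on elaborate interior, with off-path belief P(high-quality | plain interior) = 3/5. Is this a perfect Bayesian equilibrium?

No

On the equilibrium path (elaborate interior) the diner holds the prior 1/5 and pays 1/5·37 + 4/5·27 = 29. Off-path (plain interior) belief 3/5 gives 3/5·37 + 2/5·27 = 33.
High-quality: elaborate interior gives 29 − 7 = 22; plain interior gives 33 − 4 = 29. Deviates. ✗
Low-quality: elaborate interior gives 29 − 21 = 8; plain interior gives 33 − 2 = 31. Deviates. ✗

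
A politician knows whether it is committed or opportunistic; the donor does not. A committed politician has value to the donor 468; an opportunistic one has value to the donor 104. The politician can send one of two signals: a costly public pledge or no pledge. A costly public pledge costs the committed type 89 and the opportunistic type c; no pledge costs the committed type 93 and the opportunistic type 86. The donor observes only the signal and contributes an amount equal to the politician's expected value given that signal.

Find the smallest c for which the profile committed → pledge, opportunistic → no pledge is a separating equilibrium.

Under separation: pledge → committed (pays 468); no pledge → opportunistic (pays 104).
Committed: 468 − 89 = 379 ≥ 104 − 93 = 11. Holds regardless of c. ✓
Opportunistic: 104 − 86 ≥ 468 − c, so c ≥ 468 − 18 = 450.

450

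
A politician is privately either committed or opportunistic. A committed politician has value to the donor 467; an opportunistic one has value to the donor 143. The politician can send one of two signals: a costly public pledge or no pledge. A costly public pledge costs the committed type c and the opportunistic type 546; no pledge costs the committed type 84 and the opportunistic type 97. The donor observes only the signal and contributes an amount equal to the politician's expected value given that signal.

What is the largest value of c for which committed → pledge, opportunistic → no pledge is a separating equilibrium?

408

Under separation: pledge → committed (pays 467); no pledge → opportunistic (pays 143).
Opportunistic: 143 − 97 = 46 ≥ 467 − 546 = -79. Holds regardless of c. ✓
Committed: 467 − c ≥ 143 − 84, so c ≤ 467 − 59 = 408.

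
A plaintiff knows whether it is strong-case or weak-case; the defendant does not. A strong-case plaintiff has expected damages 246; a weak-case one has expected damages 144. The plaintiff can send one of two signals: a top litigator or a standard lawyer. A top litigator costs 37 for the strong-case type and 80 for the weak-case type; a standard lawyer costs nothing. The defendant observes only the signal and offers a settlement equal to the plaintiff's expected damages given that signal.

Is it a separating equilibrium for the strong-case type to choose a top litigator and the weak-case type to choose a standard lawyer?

If types separate, top litigator earns payment 246 and standard lawyer earns 144.
Strong-case: top litigator gives 246 − 37 = 209; standard lawyer gives 144 − 0 = 144. No deviation. ✓
Weak-case: standard lawyer gives 144 − 0 = 144; top litigator gives 246 − 80 = 166. Would deviate. ✗

No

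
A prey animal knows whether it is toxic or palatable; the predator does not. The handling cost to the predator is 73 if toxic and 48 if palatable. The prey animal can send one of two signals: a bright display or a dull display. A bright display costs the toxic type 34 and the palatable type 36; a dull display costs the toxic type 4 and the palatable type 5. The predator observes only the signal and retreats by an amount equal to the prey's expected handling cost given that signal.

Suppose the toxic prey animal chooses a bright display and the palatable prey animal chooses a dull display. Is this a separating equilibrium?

If types separate, bright display earns payment 73 and dull display earns 48.
Toxic: bright display gives 73 − 34 = 39; dull display gives 48 − 4 = 44. Would deviate. ✗
Palatable: dull display gives 48 − 5 = 43; bright display gives 73 − 36 = 37. No deviation. ✓

No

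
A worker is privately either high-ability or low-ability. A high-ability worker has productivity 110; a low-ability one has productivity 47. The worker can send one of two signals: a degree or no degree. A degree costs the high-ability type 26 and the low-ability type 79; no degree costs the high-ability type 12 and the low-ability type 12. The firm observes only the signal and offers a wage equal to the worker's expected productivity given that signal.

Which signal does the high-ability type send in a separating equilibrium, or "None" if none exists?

degree

Try high-ability → degree, low-ability → no degree:
  If types separate, degree earns payment 110 and no degree earns 47.
  High-ability: degree gives 110 − 26 = 84; no degree gives 47 − 12 = 35. No deviation. ✓
  Low-ability: no degree gives 47 − 12 = 35; degree gives 110 − 79 = 31. No deviation. ✓
Both hold — the high-ability type sends degree.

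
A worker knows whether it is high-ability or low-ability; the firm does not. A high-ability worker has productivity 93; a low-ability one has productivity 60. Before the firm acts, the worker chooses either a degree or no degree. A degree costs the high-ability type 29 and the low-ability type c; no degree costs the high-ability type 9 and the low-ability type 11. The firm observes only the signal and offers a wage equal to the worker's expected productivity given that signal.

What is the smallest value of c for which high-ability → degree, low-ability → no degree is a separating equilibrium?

Under separation: degree → high-ability (pays 93); no degree → low-ability (pays 60).
High-ability: 93 − 29 = 64 ≥ 60 − 9 = 51. Holds regardless of c. ✓
Low-ability: 60 − 11 ≥ 93 − c, so c ≥ 93 − 49 = 44.

44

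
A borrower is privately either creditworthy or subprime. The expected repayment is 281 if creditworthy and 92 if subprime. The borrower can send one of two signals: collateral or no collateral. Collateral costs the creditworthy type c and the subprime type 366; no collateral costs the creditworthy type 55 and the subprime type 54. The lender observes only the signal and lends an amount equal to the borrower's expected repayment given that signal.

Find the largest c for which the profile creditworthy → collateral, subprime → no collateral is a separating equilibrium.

Under separation: collateral → creditworthy (pays 281); no collateral → subprime (pays 92).
Subprime: 92 − 54 = 38 ≥ 281 − 366 = -85. Holds regardless of c. ✓
Creditworthy: 281 − c ≥ 92 − 55, so c ≤ 281 − 37 = 244.

244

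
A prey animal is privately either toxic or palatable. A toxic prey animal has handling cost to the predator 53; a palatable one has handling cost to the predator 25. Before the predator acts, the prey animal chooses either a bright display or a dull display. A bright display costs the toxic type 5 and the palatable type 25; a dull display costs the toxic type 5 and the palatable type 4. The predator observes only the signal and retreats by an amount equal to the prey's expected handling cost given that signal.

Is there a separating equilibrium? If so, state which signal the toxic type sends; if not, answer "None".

None

Try toxic → bright display, palatable → dull display:
  If types separate, bright display earns payment 53 and dull display earns 25.
  Toxic: bright display gives 53 − 5 = 48; dull display gives 25 − 5 = 20. No deviation. ✓
  Palatable: dull display gives 25 − 4 = 21; bright display gives 53 − 25 = 28. Would deviate. ✗
Try toxic → dull display, palatable → bright display:
  If types separate, dull display earns payment 53 and bright display earns 25.
  Toxic: dull display gives 53 − 5 = 48; bright display gives 25 − 5 = 20. No deviation. ✓
  Palatable: bright display gives 25 − 25 = 0; dull display gives 53 − 4 = 49. Would deviate. ✗
Neither assignment is incentive-compatible.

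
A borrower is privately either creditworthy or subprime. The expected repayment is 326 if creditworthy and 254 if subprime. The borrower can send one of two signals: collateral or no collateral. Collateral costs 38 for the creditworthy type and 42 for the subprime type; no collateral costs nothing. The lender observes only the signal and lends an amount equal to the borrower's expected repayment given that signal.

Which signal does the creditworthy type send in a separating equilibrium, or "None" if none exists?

None

Try creditworthy → collateral, subprime → no collateral:
  If types separate, collateral earns payment 326 and no collateral earns 254.
  Creditworthy: collateral gives 326 − 38 = 288; no collateral gives 254 − 0 = 254. No deviation. ✓
  Subprime: no collateral gives 254 − 0 = 254; collateral gives 326 − 42 = 284. Would deviate. ✗
Try creditworthy → no collateral, subprime → collateral:
  If types separate, no collateral earns payment 326 and collateral earns 254.
  Creditworthy: no collateral gives 326 − 0 = 326; collateral gives 254 − 38 = 216. No deviation. ✓
  Subprime: collateral gives 254 − 42 = 212; no collateral gives 326 − 0 = 326. Would deviate. ✗
Neither assignment is incentive-compatible.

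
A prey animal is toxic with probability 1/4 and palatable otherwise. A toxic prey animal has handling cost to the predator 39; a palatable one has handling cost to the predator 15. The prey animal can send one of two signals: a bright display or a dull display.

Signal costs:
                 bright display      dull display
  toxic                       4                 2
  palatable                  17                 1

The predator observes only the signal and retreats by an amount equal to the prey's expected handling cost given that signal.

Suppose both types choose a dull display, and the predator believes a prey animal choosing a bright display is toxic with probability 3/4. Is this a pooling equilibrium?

No

On the equilibrium path (dull display) the predator holds the prior 1/4 and pays 1/4·39 + 3/4·15 = 21. Off-path (bright display) belief 3/4 gives 3/4·39 + 1/4·15 = 33.
Toxic: dull display gives 21 − 2 = 19; bright display gives 33 − 4 = 29. Deviates. ✗
Palatable: dull display gives 21 − 1 = 20; bright display gives 33 − 17 = 16. Stays. ✓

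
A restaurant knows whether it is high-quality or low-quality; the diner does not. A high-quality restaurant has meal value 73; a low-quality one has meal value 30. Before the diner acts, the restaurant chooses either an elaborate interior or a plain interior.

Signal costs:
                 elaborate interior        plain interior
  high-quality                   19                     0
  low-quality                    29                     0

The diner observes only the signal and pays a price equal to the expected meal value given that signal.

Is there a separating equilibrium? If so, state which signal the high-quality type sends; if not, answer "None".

Try high-quality → elaborate interior, low-quality → plain interior:
  If types separate, elaborate interior earns payment 73 and plain interior earns 30.
  High-quality: elaborate interior gives 73 − 19 = 54; plain interior gives 30 − 0 = 30. No deviation. ✓
  Low-quality: plain interior gives 30 − 0 = 30; elaborate interior gives 73 − 29 = 44. Would deviate. ✗
Try high-quality → plain interior, low-quality → elaborate interior:
  If types separate, plain interior earns payment 73 and elaborate interior earns 30.
  High-quality: plain interior gives 73 − 0 = 73; elaborate interior gives 30 − 19 = 11. No deviation. ✓
  Low-quality: elaborate interior gives 30 − 29 = 1; plain interior gives 73 − 0 = 73. Would deviate. ✗
Neither assignment is incentive-compatible.

None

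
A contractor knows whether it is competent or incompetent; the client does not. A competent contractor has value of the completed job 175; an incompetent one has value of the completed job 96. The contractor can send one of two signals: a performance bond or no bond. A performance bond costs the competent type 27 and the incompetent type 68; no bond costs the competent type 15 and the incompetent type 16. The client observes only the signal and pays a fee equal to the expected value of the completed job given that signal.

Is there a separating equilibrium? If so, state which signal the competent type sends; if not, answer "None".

None

Try competent → bond, incompetent → no bond:
  Under separation the client infers type exactly: bond → competent (pays 175), no bond → incompetent (pays 96).
  Competent: bond gives 175 − 27 = 148; no bond gives 96 − 15 = 81. No deviation. ✓
  Incompetent: no bond gives 96 − 16 = 80; bond gives 175 − 68 = 107. Would deviate. ✗
Try competent → no bond, incompetent → bond:
  Under separation the client infers type exactly: no bond → competent (pays 175), bond → incompetent (pays 96).
  Competent: no bond gives 175 − 15 = 160; bond gives 96 − 27 = 69. No deviation. ✓
  Incompetent: bond gives 96 − 68 = 28; no bond gives 175 − 16 = 159. Would deviate. ✗
Neither assignment is incentive-compatible.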